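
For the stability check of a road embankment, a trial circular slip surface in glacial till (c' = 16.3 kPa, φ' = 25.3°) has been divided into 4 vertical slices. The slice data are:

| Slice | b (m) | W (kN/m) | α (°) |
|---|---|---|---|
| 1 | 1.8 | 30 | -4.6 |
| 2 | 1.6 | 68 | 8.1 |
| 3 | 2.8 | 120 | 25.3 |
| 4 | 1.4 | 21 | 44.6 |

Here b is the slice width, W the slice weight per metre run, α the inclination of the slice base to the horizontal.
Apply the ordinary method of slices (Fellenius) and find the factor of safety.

Ordinary method of slices: FS = Σ[c'·Δl_i + (W_i cosα_i)·tanφ'] / Σ W_i sinα_i, with Δl_i = b_i / cosα_i.
Slice 1: Δl = 1.8/cos(-4.6°) = 1.806 m; N'_1 = 30·cos(-4.6°) = 29.9; c'Δl = 29.43; W sinα = -2.4
Slice 2: Δl = 1.6/cos8.1° = 1.616 m; N'_2 = 68·cos8.1° = 67.3; c'Δl = 26.34; W sinα = 9.6
Slice 3: Δl = 2.8/cos25.3° = 3.097 m; N'_3 = 120·cos25.3° = 108.5; c'Δl = 50.48; W sinα = 51.3
Slice 4: Δl = 1.4/cos44.6° = 1.966 m; N'_4 = 21·cos44.6° = 15.0; c'Δl = 32.05; W sinα = 14.7
Σc'Δl = 138.3 kN/m; ΣN' = 220.7 kN/m; ΣW sinα = 73.2 kN/m
Resisting = 138.3 + 220.7·tan25.3° = 138.3 + 104.3 = 242.6 kN/m
FS = 242.6 / 73.2 = 3.314

FS = 3.31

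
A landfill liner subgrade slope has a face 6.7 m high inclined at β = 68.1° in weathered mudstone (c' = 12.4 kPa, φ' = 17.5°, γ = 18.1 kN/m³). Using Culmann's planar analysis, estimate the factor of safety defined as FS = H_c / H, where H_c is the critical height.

H_c = (4c'/γ) · sinβ cosφ' / [1 − cos(β − φ')]
    = (4·12.4/18.1) · sin68.1°·cos17.5° / [1 − cos50.6°]
    = 2.740 · 0.8849 / 0.3653 = 6.64 m
FS = H_c / H = 6.64 / 6.7 = 0.991

FS = 0.99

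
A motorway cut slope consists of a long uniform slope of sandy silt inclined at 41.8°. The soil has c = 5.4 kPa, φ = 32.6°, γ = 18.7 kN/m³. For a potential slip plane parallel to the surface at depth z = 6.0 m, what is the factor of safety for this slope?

For an infinite slope with a slip plane parallel to the surface (no pore pressure): FS = [c + γz cos²β tanφ] / [γz sinβ cosβ].
γz = 18.7·6.0 = 112.20 kN/m²
Numerator = 5.4 + 112.20·cos²41.8°·tan32.6° = 5.4 + 112.20·0.5557·0.6395 = 45.277 kPa
Denominator = 112.20·sin41.8°·cos41.8° = 112.20·0.6665·0.7455 = 55.750 kPa
FS = 45.277 / 55.750 = 0.812

FS = 0.81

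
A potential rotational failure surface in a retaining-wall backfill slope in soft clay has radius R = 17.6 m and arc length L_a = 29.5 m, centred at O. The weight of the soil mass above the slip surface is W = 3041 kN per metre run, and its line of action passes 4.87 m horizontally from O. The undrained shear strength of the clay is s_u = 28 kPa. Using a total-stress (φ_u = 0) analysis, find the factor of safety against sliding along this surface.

Taking moments about the centre O, the resisting moment is provided by the undrained shear strength acting along the arc:
M_R = s_u·L_a·R = 28·29.50·17.6 = 14537.6 kN·m/m
M_D = W·d = 3041·4.87 = 14809.7 kN·m/m
FS = M_R / M_D = 14537.6 / 14809.7 = 0.982

FS = 0.98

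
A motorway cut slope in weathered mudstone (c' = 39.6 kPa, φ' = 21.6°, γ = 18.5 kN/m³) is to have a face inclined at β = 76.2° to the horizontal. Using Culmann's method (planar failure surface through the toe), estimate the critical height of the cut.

Culmann's analysis gives the critical failure plane at α_cr = (β + φ')/2 = (76.2 + 21.6)/2 = 48.9°, and the critical height
H_c = (4c'/γ) · sinβ cosφ' / [1 − cos(β − φ')]
    = (4·39.6/18.5) · sin76.2°·cos21.6° / [1 − cos(54.6°)]
    = 8.562 · 0.9711·0.9298 / [1 − 0.5793]
    = 8.562 · 0.9029 / 0.4207
    = 18.38 m

H_c = 18.38 m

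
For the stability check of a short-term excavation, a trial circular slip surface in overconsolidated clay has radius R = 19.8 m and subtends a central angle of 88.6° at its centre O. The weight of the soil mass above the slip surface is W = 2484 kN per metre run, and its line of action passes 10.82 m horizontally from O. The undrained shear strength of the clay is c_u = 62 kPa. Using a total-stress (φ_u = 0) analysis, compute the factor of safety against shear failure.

FS = 1.40

Taking moments about the centre O, the resisting moment is provided by the undrained shear strength acting along the arc:
Arc length L_a = R·θ = 19.8·(88.6°·π/180) = 19.8·1.5464 = 30.62 m
M_R = c_u·L_a·R = 62·30.62·19.8 = 37586.6 kN·m/m
M_D = W·d = 2484·10.82 = 26876.9 kN·m/m
FS = M_R / M_D = 37586.6 / 26876.9 = 1.398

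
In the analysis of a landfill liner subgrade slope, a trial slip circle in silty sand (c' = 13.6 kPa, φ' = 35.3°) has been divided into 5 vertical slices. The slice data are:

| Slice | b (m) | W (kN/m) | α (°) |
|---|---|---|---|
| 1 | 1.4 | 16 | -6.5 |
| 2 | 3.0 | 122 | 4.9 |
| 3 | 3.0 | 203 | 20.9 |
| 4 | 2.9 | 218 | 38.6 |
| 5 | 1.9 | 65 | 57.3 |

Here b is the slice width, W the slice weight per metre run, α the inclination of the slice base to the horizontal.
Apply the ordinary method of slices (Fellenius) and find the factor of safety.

Ordinary method of slices: FS = Σ[c'·Δl_i + (W_i cosα_i)·tanφ'] / Σ W_i sinα_i, with Δl_i = b_i / cosα_i.
Slice 1: Δl = 1.4/cos(-6.5°) = 1.409 m; N'_1 = 16·cos(-6.5°) = 15.9; c'Δl = 19.16; W sinα = -1.8
Slice 2: Δl = 3.0/cos4.9° = 3.011 m; N'_2 = 122·cos4.9° = 121.6; c'Δl = 40.95; W sinα = 10.4
Slice 3: Δl = 3.0/cos20.9° = 3.211 m; N'_3 = 203·cos20.9° = 189.6; c'Δl = 43.67; W sinα = 72.4
Slice 4: Δl = 2.9/cos38.6° = 3.711 m; N'_4 = 218·cos38.6° = 170.4; c'Δl = 50.47; W sinα = 136.0
Slice 5: Δl = 1.9/cos57.3° = 3.517 m; N'_5 = 65·cos57.3° = 35.1; c'Δl = 47.83; W sinα = 54.7
Σc'Δl = 202.1 kN/m; ΣN' = 532.6 kN/m; ΣW sinα = 271.7 kN/m
Resisting = 202.1 + 532.6·tan35.3° = 202.1 + 377.1 = 579.2 kN/m
FS = 579.2 / 271.7 = 2.131

FS = 2.13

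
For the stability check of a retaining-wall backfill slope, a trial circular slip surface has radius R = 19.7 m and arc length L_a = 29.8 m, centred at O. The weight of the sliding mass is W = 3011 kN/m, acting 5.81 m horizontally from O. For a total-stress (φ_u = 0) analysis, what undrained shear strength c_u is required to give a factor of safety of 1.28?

c_u = 38.1 kPa

FS = c_u·L_a·R / (W·d), so c_u = FS·W·d / (L_a·R).
c_u = 1.28·3011·5.81 / (29.80·19.7) = 22392.2 / 587.06 = 38.14 kPa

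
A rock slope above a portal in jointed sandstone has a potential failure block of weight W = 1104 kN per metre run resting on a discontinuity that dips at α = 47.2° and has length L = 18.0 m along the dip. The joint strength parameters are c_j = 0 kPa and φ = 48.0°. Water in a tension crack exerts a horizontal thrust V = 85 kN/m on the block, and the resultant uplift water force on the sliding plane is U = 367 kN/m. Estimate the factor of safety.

Resolving the block weight along and normal to the plane and applying the Mohr–Coulomb strength on the joint:
N' = W cosα − U − V sinα = 1104·cos47.2° − 367 − 85·sin47.2° = 320.7 kN/m
Driving force T = W sinα + V cosα = 1104·sin47.2° + 85·cos47.2° = 867.8 kN/m
Resisting force R = c_j·L + N'·tanφ = 0·18.0 + 320.7·tan48.0° = 0.0 + 356.2 = 356.2 kN/m
FS = R / T = 356.2 / 867.8 = 0.410

FS = 0.41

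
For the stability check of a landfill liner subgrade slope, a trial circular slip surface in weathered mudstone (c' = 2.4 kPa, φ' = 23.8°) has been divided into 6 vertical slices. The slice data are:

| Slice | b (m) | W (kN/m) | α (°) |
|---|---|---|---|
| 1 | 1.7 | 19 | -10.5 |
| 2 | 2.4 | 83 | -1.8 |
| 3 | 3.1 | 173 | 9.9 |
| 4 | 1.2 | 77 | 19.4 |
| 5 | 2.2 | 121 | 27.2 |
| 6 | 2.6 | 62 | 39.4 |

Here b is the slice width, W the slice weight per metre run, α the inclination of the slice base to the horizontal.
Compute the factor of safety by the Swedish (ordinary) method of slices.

Ordinary method of slices: FS = Σ[c'·Δl_i + (W_i cosα_i)·tanφ'] / Σ W_i sinα_i, with Δl_i = b_i / cosα_i.
Slice 1: Δl = 1.7/cos(-10.5°) = 1.729 m; N'_1 = 19·cos(-10.5°) = 18.7; c'Δl = 4.15; W sinα = -3.5
Slice 2: Δl = 2.4/cos(-1.8°) = 2.401 m; N'_2 = 83·cos(-1.8°) = 83.0; c'Δl = 5.76; W sinα = -2.6
Slice 3: Δl = 3.1/cos9.9° = 3.147 m; N'_3 = 173·cos9.9° = 170.4; c'Δl = 7.55; W sinα = 29.7
Slice 4: Δl = 1.2/cos19.4° = 1.272 m; N'_4 = 77·cos19.4° = 72.6; c'Δl = 3.05; W sinα = 25.6
Slice 5: Δl = 2.2/cos27.2° = 2.474 m; N'_5 = 121·cos27.2° = 107.6; c'Δl = 5.94; W sinα = 55.3
Slice 6: Δl = 2.6/cos39.4° = 3.365 m; N'_6 = 62·cos39.4° = 47.9; c'Δl = 8.08; W sinα = 39.4
Σc'Δl = 34.5 kN/m; ΣN' = 500.2 kN/m; ΣW sinα = 143.9 kN/m
Resisting = 34.5 + 500.2·tan23.8° = 34.5 + 220.6 = 255.2 kN/m
FS = 255.2 / 143.9 = 1.773

FS = 1.77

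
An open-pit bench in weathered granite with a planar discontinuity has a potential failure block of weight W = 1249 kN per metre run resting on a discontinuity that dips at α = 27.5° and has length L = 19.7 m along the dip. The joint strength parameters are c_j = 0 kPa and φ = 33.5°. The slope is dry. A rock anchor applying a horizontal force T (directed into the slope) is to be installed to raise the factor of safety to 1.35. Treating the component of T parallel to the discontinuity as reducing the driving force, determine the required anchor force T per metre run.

T = 30 kN/m

Resolving forces along and normal to the sliding plane, with the horizontal anchor force T adding T·sinα to the effective normal force and T·cosα acting up the plane against the driving force:
FS = [c_jL + (W cosα + T sinα) tanφ] / [W sinα − T cosα]
Without the anchor: N' = 1107.9 kN/m, driving T_d = 576.7 kN/m, resisting R = 0·19.7 + 1107.9·tan33.5° = 733.3 kN/m, FS = 1.27.
Setting FS = 1.35 and solving for T:
1.35·(576.7 − T cos27.5°) = 733.3 + T sin27.5°·tan33.5°
T·(sin27.5°·tan33.5° + 1.35·cos27.5°) = 1.35·576.7 − 733.3
T·(0.4617·0.6619 + 1.35·0.8870) = 778.6 − 733.3 = 45.3
T·1.5031 = 45.3
T = 30.1 kN/m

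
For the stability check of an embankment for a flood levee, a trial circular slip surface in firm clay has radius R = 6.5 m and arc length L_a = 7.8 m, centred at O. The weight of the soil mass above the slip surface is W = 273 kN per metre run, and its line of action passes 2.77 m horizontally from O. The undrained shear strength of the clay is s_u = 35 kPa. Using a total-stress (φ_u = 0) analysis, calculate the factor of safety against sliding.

FS = 2.35

Taking moments about the centre O, the resisting moment is provided by the undrained shear strength acting along the arc:
M_R = s_u·L_a·R = 35·7.80·6.5 = 1774.5 kN·m/m
M_D = W·d = 273·2.77 = 756.2 kN·m/m
FS = M_R / M_D = 1774.5 / 756.2 = 2.347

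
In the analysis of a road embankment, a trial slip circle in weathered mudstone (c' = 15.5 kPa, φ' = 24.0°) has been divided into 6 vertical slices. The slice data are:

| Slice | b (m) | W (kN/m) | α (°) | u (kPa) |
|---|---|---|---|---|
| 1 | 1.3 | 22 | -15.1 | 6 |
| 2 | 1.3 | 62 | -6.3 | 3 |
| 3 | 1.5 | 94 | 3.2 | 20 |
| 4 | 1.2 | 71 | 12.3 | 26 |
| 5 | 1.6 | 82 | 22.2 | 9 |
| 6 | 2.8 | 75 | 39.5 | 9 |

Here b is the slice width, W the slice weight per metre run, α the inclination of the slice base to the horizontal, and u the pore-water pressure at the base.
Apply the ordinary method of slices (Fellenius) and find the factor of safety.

Ordinary method of slices: FS = Σ[c'·Δl_i + (W_i cosα_i − u_i·Δl_i)·tanφ'] / Σ W_i sinα_i, with Δl_i = b_i / cosα_i.
Slice 1: Δl = 1.3/cos(-15.1°) = 1.346 m; N'_1 = 22·cos(-15.1°) − 6·1.346 = 13.2; c'Δl = 20.87; W sinα = -5.7
Slice 2: Δl = 1.3/cos(-6.3°) = 1.308 m; N'_2 = 62·cos(-6.3°) − 3·1.308 = 57.7; c'Δl = 20.27; W sinα = -6.8
Slice 3: Δl = 1.5/cos3.2° = 1.502 m; N'_3 = 94·cos3.2° − 20·1.502 = 63.8; c'Δl = 23.29; W sinα = 5.2
Slice 4: Δl = 1.2/cos12.3° = 1.228 m; N'_4 = 71·cos12.3° − 26·1.228 = 37.4; c'Δl = 19.04; W sinα = 15.1
Slice 5: Δl = 1.6/cos22.2° = 1.728 m; N'_5 = 82·cos22.2° − 9·1.728 = 60.4; c'Δl = 26.79; W sinα = 31.0
Slice 6: Δl = 2.8/cos39.5° = 3.629 m; N'_6 = 75·cos39.5° − 9·3.629 = 25.2; c'Δl = 56.24; W sinα = 47.7
Σc'Δl = 166.5 kN/m; ΣN' = 257.7 kN/m; ΣW sinα = 86.5 kN/m
Resisting = 166.5 + 257.7·tan24.0° = 166.5 + 114.7 = 281.2 kN/m
FS = 281.2 / 86.5 = 3.250

FS = 3.25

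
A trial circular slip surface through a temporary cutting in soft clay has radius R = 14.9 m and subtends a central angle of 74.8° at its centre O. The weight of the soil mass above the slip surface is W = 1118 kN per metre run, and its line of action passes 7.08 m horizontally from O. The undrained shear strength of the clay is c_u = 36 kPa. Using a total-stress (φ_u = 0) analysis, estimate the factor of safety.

FS = 1.32

Taking moments about the centre O, the resisting moment is provided by the undrained shear strength acting along the arc:
Arc length L_a = R·θ = 14.9·(74.8°·π/180) = 14.9·1.3055 = 19.45 m
M_R = c_u·L_a·R = 36·19.45·14.9 = 10434.1 kN·m/m
M_D = W·d = 1118·7.08 = 7915.4 kN·m/m
FS = M_R / M_D = 10434.1 / 7915.4 = 1.318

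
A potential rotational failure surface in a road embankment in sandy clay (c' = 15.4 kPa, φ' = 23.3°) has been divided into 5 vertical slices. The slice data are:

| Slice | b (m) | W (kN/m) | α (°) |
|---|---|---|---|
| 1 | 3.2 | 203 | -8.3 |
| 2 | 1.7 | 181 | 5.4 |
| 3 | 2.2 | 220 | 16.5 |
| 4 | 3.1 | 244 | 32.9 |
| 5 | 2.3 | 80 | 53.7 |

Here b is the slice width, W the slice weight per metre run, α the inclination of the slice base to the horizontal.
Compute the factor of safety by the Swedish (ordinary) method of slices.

Ordinary method of slices: FS = Σ[c'·Δl_i + (W_i cosα_i)·tanφ'] / Σ W_i sinα_i, with Δl_i = b_i / cosα_i.
Slice 1: Δl = 3.2/cos(-8.3°) = 3.234 m; N'_1 = 203·cos(-8.3°) = 200.9; c'Δl = 49.80; W sinα = -29.3
Slice 2: Δl = 1.7/cos5.4° = 1.708 m; N'_2 = 181·cos5.4° = 180.2; c'Δl = 26.30; W sinα = 17.0
Slice 3: Δl = 2.2/cos16.5° = 2.294 m; N'_3 = 220·cos16.5° = 210.9; c'Δl = 35.34; W sinα = 62.5
Slice 4: Δl = 3.1/cos32.9° = 3.692 m; N'_4 = 244·cos32.9° = 204.9; c'Δl = 56.86; W sinα = 132.5
Slice 5: Δl = 2.3/cos53.7° = 3.885 m; N'_5 = 80·cos53.7° = 47.4; c'Δl = 59.83; W sinα = 64.5
Σc'Δl = 228.1 kN/m; ΣN' = 844.2 kN/m; ΣW sinα = 247.2 kN/m
Resisting = 228.1 + 844.2·tan23.3° = 228.1 + 363.6 = 591.7 kN/m
FS = 591.7 / 247.2 = 2.393

FS = 2.39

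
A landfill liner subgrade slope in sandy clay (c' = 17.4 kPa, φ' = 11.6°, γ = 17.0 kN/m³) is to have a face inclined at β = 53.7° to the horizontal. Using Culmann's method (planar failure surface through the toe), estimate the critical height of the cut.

Culmann's analysis gives the critical failure plane at α_cr = (β + φ')/2 = (53.7 + 11.6)/2 = 32.6°, and the critical height
H_c = (4c'/γ) · sinβ cosφ' / [1 − cos(β − φ')]
    = (4·17.4/17.0) · sin53.7°·cos11.6° / [1 − cos(42.1°)]
    = 4.094 · 0.8059·0.9796 / [1 − 0.7420]
    = 4.094 · 0.7895 / 0.2580
    = 12.53 m

H_c = 12.53 m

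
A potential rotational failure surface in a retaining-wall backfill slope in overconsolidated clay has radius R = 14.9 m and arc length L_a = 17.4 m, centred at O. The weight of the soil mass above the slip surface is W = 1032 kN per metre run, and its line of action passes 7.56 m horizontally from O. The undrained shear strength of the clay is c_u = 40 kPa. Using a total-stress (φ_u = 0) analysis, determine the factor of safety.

FS = 1.33

Taking moments about the centre O, the resisting moment is provided by the undrained shear strength acting along the arc:
M_R = c_u·L_a·R = 40·17.40·14.9 = 10370.4 kN·m/m
M_D = W·d = 1032·7.56 = 7801.9 kN·m/m
FS = M_R / M_D = 10370.4 / 7801.9 = 1.329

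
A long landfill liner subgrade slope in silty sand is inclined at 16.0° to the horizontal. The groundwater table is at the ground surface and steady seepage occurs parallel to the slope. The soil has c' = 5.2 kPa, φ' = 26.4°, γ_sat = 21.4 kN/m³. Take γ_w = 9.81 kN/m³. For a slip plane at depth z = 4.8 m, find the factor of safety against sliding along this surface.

With seepage parallel to the slope and the water table at the surface, the effective normal stress on the slip plane uses the buoyant unit weight γ' = γ_sat − γ_w while the driving shear stress uses γ_sat:
FS = [c' + γ' z cos²β tanφ'] / [γ_sat z sinβ cosβ]
γ' = 21.4 − 9.81 = 11.59 kN/m³
Numerator = 5.2 + 11.59·4.8·cos²16.0°·tan26.4° = 5.2 + 11.59·4.8·0.9240·0.4964 = 30.718 kPa
Denominator = 21.4·4.8·sin16.0°·cos16.0° = 21.4·4.8·0.2756·0.9613 = 27.217 kPa
FS = 30.718 / 27.217 = 1.129

FS = 1.13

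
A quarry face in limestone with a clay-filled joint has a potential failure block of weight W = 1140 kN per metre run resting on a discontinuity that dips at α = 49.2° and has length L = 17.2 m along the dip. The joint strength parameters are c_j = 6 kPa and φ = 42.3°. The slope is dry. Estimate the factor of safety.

Resolving the block weight along and normal to the plane and applying the Mohr–Coulomb strength on the joint:
N' = W cosα = 1140·cos49.2° = 744.9 kN/m
Driving force T = W sinα = 1140·sin49.2° = 863.0 kN/m
Resisting force R = c_j·L + N'·tanφ = 6·17.2 + 744.9·tan42.3° = 103.2 + 677.8 = 781.0 kN/m
FS = R / T = 781.0 / 863.0 = 0.905

FS = 0.91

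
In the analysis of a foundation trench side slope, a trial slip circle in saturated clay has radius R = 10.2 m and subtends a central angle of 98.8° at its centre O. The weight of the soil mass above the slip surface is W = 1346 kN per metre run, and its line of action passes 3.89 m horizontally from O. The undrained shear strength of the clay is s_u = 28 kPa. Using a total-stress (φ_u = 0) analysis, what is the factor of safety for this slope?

Taking moments about the centre O, the resisting moment is provided by the undrained shear strength acting along the arc:
Arc length L_a = R·θ = 10.2·(98.8°·π/180) = 10.2·1.7244 = 17.59 m
M_R = s_u·L_a·R = 28·17.59·10.2 = 5023.3 kN·m/m
M_D = W·d = 1346·3.89 = 5235.9 kN·m/m
FS = M_R / M_D = 5023.3 / 5235.9 = 0.959

FS = 0.96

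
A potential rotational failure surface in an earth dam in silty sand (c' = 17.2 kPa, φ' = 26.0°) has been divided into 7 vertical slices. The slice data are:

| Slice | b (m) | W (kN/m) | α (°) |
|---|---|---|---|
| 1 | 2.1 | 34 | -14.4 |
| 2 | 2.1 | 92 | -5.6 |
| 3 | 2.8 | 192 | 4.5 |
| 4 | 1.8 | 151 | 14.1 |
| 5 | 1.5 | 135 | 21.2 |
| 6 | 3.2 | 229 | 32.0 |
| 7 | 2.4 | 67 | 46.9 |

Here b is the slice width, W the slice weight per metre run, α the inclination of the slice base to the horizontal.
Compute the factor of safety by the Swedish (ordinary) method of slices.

FS = 2.80

Ordinary method of slices: FS = Σ[c'·Δl_i + (W_i cosα_i)·tanφ'] / Σ W_i sinα_i, with Δl_i = b_i / cosα_i.
Slice 1: Δl = 2.1/cos(-14.4°) = 2.168 m; N'_1 = 34·cos(-14.4°) = 32.9; c'Δl = 37.29; W sinα = -8.5
Slice 2: Δl = 2.1/cos(-5.6°) = 2.110 m; N'_2 = 92·cos(-5.6°) = 91.6; c'Δl = 36.29; W sinα = -9.0
Slice 3: Δl = 2.8/cos4.5° = 2.809 m; N'_3 = 192·cos4.5° = 191.4; c'Δl = 48.31; W sinα = 15.1
Slice 4: Δl = 1.8/cos14.1° = 1.856 m; N'_4 = 151·cos14.1° = 146.5; c'Δl = 31.92; W sinα = 36.8
Slice 5: Δl = 1.5/cos21.2° = 1.609 m; N'_5 = 135·cos21.2° = 125.9; c'Δl = 27.67; W sinα = 48.8
Slice 6: Δl = 3.2/cos32.0° = 3.773 m; N'_6 = 229·cos32.0° = 194.2; c'Δl = 64.90; W sinα = 121.4
Slice 7: Δl = 2.4/cos46.9° = 3.513 m; N'_7 = 67·cos46.9° = 45.8; c'Δl = 60.42; W sinα = 48.9
Σc'Δl = 306.8 kN/m; ΣN' = 828.2 kN/m; ΣW sinα = 253.5 kN/m
Resisting = 306.8 + 828.2·tan26.0° = 306.8 + 403.9 = 710.7 kN/m
FS = 710.7 / 253.5 = 2.804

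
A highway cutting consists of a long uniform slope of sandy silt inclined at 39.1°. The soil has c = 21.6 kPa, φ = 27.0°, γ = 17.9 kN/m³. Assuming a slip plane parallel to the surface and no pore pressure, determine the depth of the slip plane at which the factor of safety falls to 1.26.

Setting FS = 1.26 in FS = [c + γz cos²β tanφ] / [γz sinβ cosβ] and solving for z:
z = c / [γ cosβ (FS·sinβ − cosβ·tanφ)]
  = 21.6 / [17.9·cos39.1°·(1.26·sin39.1° − cos39.1°·tan27.0°)]
  = 21.6 / [17.9·0.7760·(1.26·0.6307 − 0.7760·0.5095)]
  = 21.6 / 5.5459 = 3.895 m

z = 3.89 m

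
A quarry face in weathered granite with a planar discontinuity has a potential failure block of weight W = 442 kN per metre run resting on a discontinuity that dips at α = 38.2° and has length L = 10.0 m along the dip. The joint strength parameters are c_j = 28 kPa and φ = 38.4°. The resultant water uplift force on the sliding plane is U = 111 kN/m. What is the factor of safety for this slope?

Resolving the block weight along and normal to the plane and applying the Mohr–Coulomb strength on the joint:
N' = W cosα − U = 442·cos38.2° − 111 = 236.3 kN/m
Driving force T = W sinα = 442·sin38.2° = 273.3 kN/m
Resisting force R = c_j·L + N'·tanφ = 28·10.0 + 236.3·tan38.4° = 280.0 + 187.3 = 467.3 kN/m
FS = R / T = 467.3 / 273.3 = 1.710

FS = 1.71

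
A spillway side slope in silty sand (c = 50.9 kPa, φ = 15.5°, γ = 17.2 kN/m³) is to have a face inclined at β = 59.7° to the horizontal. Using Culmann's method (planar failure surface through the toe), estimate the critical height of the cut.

H_c = 34.79 m

Culmann's analysis gives the critical failure plane at α_cr = (β + φ)/2 = (59.7 + 15.5)/2 = 37.6°, and the critical height
H_c = (4c/γ) · sinβ cosφ / [1 − cos(β − φ)]
    = (4·50.9/17.2) · sin59.7°·cos15.5° / [1 − cos(44.2°)]
    = 11.837 · 0.8634·0.9636 / [1 − 0.7169]
    = 11.837 · 0.8320 / 0.2831
    = 34.79 m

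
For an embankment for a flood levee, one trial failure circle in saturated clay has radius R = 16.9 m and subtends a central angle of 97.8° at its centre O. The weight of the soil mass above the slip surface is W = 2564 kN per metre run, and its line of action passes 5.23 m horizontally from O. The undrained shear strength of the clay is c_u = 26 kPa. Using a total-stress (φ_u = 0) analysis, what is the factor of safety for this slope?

FS = 0.95

Taking moments about the centre O, the resisting moment is provided by the undrained shear strength acting along the arc:
Arc length L_a = R·θ = 16.9·(97.8°·π/180) = 16.9·1.7069 = 28.85 m
M_R = c_u·L_a·R = 26·28.85·16.9 = 12675.4 kN·m/m
M_D = W·d = 2564·5.23 = 13409.7 kN·m/m
FS = M_R / M_D = 12675.4 / 13409.7 = 0.945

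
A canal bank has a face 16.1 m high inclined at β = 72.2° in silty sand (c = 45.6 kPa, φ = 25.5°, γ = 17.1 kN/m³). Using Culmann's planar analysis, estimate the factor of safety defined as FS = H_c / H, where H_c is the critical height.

FS = 1.81

H_c = (4c/γ) · sinβ cosφ / [1 − cos(β − φ)]
    = (4·45.6/17.1) · sin72.2°·cos25.5° / [1 − cos46.7°]
    = 10.667 · 0.8594 / 0.3142 = 29.18 m
FS = H_c / H = 29.18 / 16.1 = 1.812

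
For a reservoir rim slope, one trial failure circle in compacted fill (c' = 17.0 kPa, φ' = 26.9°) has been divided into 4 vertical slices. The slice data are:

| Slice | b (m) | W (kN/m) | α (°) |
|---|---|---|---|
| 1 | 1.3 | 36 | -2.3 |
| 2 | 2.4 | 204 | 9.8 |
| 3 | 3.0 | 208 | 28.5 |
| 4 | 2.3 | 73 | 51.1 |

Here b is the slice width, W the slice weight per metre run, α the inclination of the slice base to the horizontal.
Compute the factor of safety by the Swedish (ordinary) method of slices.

FS = 2.22

Ordinary method of slices: FS = Σ[c'·Δl_i + (W_i cosα_i)·tanφ'] / Σ W_i sinα_i, with Δl_i = b_i / cosα_i.
Slice 1: Δl = 1.3/cos(-2.3°) = 1.301 m; N'_1 = 36·cos(-2.3°) = 36.0; c'Δl = 22.12; W sinα = -1.4
Slice 2: Δl = 2.4/cos9.8° = 2.436 m; N'_2 = 204·cos9.8° = 201.0; c'Δl = 41.40; W sinα = 34.7
Slice 3: Δl = 3.0/cos28.5° = 3.414 m; N'_3 = 208·cos28.5° = 182.8; c'Δl = 58.03; W sinα = 99.2
Slice 4: Δl = 2.3/cos51.1° = 3.663 m; N'_4 = 73·cos51.1° = 45.8; c'Δl = 62.26; W sinα = 56.8
Σc'Δl = 183.8 kN/m; ΣN' = 465.6 kN/m; ΣW sinα = 189.3 kN/m
Resisting = 183.8 + 465.6·tan26.9° = 183.8 + 236.2 = 420.0 kN/m
FS = 420.0 / 189.3 = 2.218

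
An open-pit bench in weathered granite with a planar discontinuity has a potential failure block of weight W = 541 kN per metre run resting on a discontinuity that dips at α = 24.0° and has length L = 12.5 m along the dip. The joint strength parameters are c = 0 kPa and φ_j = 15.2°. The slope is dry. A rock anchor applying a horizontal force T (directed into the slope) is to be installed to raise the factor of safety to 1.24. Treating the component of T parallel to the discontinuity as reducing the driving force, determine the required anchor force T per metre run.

Resolving forces along and normal to the sliding plane, with the horizontal anchor force T adding T·sinα to the effective normal force and T·cosα acting up the plane against the driving force:
FS = [cL + (W cosα + T sinα) tanφ_j] / [W sinα − T cosα]
Without the anchor: N' = 494.2 kN/m, driving T_d = 220.0 kN/m, resisting R = 0·12.5 + 494.2·tan15.2° = 134.3 kN/m, FS = 0.61.
Setting FS = 1.24 and solving for T:
1.24·(220.0 − T cos24.0°) = 134.3 + T sin24.0°·tan15.2°
T·(sin24.0°·tan15.2° + 1.24·cos24.0°) = 1.24·220.0 − 134.3
T·(0.4067·0.2717 + 1.24·0.9135) = 272.9 − 134.3 = 138.6
T·1.2433 = 138.6
T = 111.5 kN/m

T = 111 kN/m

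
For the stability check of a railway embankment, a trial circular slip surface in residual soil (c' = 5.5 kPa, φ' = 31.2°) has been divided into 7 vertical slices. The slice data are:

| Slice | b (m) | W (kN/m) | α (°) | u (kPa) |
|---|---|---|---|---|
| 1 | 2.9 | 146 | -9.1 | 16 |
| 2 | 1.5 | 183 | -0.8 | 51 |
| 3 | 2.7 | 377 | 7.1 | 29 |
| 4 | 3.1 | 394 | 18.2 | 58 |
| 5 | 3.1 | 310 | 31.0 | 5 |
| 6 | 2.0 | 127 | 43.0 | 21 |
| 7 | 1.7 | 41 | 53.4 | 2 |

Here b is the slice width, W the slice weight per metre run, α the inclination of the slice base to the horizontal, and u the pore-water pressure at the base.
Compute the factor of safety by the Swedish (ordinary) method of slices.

Ordinary method of slices: FS = Σ[c'·Δl_i + (W_i cosα_i − u_i·Δl_i)·tanφ'] / Σ W_i sinα_i, with Δl_i = b_i / cosα_i.
Slice 1: Δl = 2.9/cos(-9.1°) = 2.937 m; N'_1 = 146·cos(-9.1°) − 16·2.937 = 97.2; c'Δl = 16.15; W sinα = -23.1
Slice 2: Δl = 1.5/cos(-0.8°) = 1.500 m; N'_2 = 183·cos(-0.8°) − 51·1.500 = 106.5; c'Δl = 8.25; W sinα = -2.6
Slice 3: Δl = 2.7/cos7.1° = 2.721 m; N'_3 = 377·cos7.1° − 29·2.721 = 295.2; c'Δl = 14.96; W sinα = 46.6
Slice 4: Δl = 3.1/cos18.2° = 3.263 m; N'_4 = 394·cos18.2° − 58·3.263 = 185.0; c'Δl = 17.95; W sinα = 123.1
Slice 5: Δl = 3.1/cos31.0° = 3.617 m; N'_5 = 310·cos31.0° − 5·3.617 = 247.6; c'Δl = 19.89; W sinα = 159.7
Slice 6: Δl = 2.0/cos43.0° = 2.735 m; N'_6 = 127·cos43.0° − 21·2.735 = 35.5; c'Δl = 15.04; W sinα = 86.6
Slice 7: Δl = 1.7/cos53.4° = 2.851 m; N'_7 = 41·cos53.4° − 2·2.851 = 18.7; c'Δl = 15.68; W sinα = 32.9
Σc'Δl = 107.9 kN/m; ΣN' = 985.7 kN/m; ΣW sinα = 423.2 kN/m
Resisting = 107.9 + 985.7·tan31.2° = 107.9 + 597.0 = 704.9 kN/m
FS = 704.9 / 423.2 = 1.666

FS = 1.67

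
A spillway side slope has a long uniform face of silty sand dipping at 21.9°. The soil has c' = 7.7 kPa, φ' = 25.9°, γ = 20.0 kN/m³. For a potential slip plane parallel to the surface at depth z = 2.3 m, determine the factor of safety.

FS = 1.69

For an infinite slope with a slip plane parallel to the surface (no pore pressure): FS = [c' + γz cos²β tanφ'] / [γz sinβ cosβ].
γz = 20.0·2.3 = 46.00 kN/m²
Numerator = 7.7 + 46.00·cos²21.9°·tan25.9° = 7.7 + 46.00·0.8609·0.4856 = 26.929 kPa
Denominator = 46.00·sin21.9°·cos21.9° = 46.00·0.3730·0.9278 = 15.919 kPa
FS = 26.929 / 15.919 = 1.692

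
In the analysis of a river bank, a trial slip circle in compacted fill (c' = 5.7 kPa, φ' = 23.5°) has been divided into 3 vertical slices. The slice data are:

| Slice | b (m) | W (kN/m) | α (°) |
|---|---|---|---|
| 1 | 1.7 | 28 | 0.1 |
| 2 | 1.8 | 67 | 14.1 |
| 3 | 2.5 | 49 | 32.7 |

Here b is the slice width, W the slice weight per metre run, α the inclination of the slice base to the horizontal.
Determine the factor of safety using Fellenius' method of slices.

FS = 2.23

Ordinary method of slices: FS = Σ[c'·Δl_i + (W_i cosα_i)·tanφ'] / Σ W_i sinα_i, with Δl_i = b_i / cosα_i.
Slice 1: Δl = 1.7/cos0.1° = 1.700 m; N'_1 = 28·cos0.1° = 28.0; c'Δl = 9.69; W sinα = 0.0
Slice 2: Δl = 1.8/cos14.1° = 1.856 m; N'_2 = 67·cos14.1° = 65.0; c'Δl = 10.58; W sinα = 16.3
Slice 3: Δl = 2.5/cos32.7° = 2.971 m; N'_3 = 49·cos32.7° = 41.2; c'Δl = 16.93; W sinα = 26.5
Σc'Δl = 37.2 kN/m; ΣN' = 134.2 kN/m; ΣW sinα = 42.8 kN/m
Resisting = 37.2 + 134.2·tan23.5° = 37.2 + 58.4 = 95.6 kN/m
FS = 95.6 / 42.8 = 2.231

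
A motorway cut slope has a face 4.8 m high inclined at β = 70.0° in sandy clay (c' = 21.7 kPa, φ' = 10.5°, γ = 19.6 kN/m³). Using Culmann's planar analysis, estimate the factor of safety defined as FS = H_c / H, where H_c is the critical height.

FS = 1.73

H_c = (4c'/γ) · sinβ cosφ' / [1 − cos(β − φ')]
    = (4·21.7/19.6) · sin70.0°·cos10.5° / [1 − cos59.5°]
    = 4.429 · 0.9240 / 0.4925 = 8.31 m
FS = H_c / H = 8.31 / 4.8 = 1.731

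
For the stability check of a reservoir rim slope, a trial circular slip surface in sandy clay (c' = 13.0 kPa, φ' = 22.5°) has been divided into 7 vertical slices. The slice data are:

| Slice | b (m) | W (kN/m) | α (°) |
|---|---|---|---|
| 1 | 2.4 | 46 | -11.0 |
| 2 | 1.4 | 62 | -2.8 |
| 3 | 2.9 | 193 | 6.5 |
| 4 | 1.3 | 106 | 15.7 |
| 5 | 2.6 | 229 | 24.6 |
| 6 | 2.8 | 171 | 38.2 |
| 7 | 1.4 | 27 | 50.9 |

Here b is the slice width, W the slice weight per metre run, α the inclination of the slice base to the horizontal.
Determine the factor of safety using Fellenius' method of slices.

FS = 2.04

Ordinary method of slices: FS = Σ[c'·Δl_i + (W_i cosα_i)·tanφ'] / Σ W_i sinα_i, with Δl_i = b_i / cosα_i.
Slice 1: Δl = 2.4/cos(-11.0°) = 2.445 m; N'_1 = 46·cos(-11.0°) = 45.2; c'Δl = 31.78; W sinα = -8.8
Slice 2: Δl = 1.4/cos(-2.8°) = 1.402 m; N'_2 = 62·cos(-2.8°) = 61.9; c'Δl = 18.22; W sinα = -3.0
Slice 3: Δl = 2.9/cos6.5° = 2.919 m; N'_3 = 193·cos6.5° = 191.8; c'Δl = 37.94; W sinα = 21.8
Slice 4: Δl = 1.3/cos15.7° = 1.350 m; N'_4 = 106·cos15.7° = 102.0; c'Δl = 17.55; W sinα = 28.7
Slice 5: Δl = 2.6/cos24.6° = 2.860 m; N'_5 = 229·cos24.6° = 208.2; c'Δl = 37.17; W sinα = 95.3
Slice 6: Δl = 2.8/cos38.2° = 3.563 m; N'_6 = 171·cos38.2° = 134.4; c'Δl = 46.32; W sinα = 105.7
Slice 7: Δl = 1.4/cos50.9° = 2.220 m; N'_7 = 27·cos50.9° = 17.0; c'Δl = 28.86; W sinα = 21.0
Σc'Δl = 217.9 kN/m; ΣN' = 760.5 kN/m; ΣW sinα = 260.8 kN/m
Resisting = 217.9 + 760.5·tan22.5° = 217.9 + 315.0 = 532.9 kN/m
FS = 532.9 / 260.8 = 2.044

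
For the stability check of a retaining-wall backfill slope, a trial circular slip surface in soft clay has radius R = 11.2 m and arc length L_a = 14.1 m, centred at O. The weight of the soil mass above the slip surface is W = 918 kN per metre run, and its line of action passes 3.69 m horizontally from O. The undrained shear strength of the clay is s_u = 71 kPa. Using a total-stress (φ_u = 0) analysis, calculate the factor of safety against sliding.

Taking moments about the centre O, the resisting moment is provided by the undrained shear strength acting along the arc:
M_R = s_u·L_a·R = 71·14.10·11.2 = 11212.3 kN·m/m
M_D = W·d = 918·3.69 = 3387.4 kN·m/m
FS = M_R / M_D = 11212.3 / 3387.4 = 3.310

FS = 3.31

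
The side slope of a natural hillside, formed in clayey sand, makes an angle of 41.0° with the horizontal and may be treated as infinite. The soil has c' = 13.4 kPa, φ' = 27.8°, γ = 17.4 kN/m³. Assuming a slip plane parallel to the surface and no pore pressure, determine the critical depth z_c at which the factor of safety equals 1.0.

z_c = 3.95 m

Setting FS = 1.00 in FS = [c' + γz cos²β tanφ'] / [γz sinβ cosβ] and solving for z:
z = c' / [γ cosβ (FS·sinβ − cosβ·tanφ')]
  = 13.4 / [17.4·cos41.0°·(1.00·sin41.0° − cos41.0°·tan27.8°)]
  = 13.4 / [17.4·0.7547·(1.00·0.6561 − 0.7547·0.5272)]
  = 13.4 / 3.3900 = 3.953 m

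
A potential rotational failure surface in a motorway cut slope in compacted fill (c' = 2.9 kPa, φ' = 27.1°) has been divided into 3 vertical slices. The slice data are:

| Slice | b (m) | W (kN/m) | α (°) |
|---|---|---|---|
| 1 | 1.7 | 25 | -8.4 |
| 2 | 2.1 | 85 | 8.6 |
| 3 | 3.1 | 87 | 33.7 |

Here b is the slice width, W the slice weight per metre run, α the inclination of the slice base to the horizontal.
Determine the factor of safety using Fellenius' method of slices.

Ordinary method of slices: FS = Σ[c'·Δl_i + (W_i cosα_i)·tanφ'] / Σ W_i sinα_i, with Δl_i = b_i / cosα_i.
Slice 1: Δl = 1.7/cos(-8.4°) = 1.718 m; N'_1 = 25·cos(-8.4°) = 24.7; c'Δl = 4.98; W sinα = -3.7
Slice 2: Δl = 2.1/cos8.6° = 2.124 m; N'_2 = 85·cos8.6° = 84.0; c'Δl = 6.16; W sinα = 12.7
Slice 3: Δl = 3.1/cos33.7° = 3.726 m; N'_3 = 87·cos33.7° = 72.4; c'Δl = 10.81; W sinα = 48.3
Σc'Δl = 21.9 kN/m; ΣN' = 181.2 kN/m; ΣW sinα = 57.3 kN/m
Resisting = 21.9 + 181.2·tan27.1° = 21.9 + 92.7 = 114.7 kN/m
FS = 114.7 / 57.3 = 2.000

FS = 2.00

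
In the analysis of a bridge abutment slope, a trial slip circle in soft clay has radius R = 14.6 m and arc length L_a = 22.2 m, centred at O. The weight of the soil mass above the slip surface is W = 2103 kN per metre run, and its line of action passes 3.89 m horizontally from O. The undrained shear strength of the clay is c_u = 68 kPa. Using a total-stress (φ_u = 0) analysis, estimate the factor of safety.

Taking moments about the centre O, the resisting moment is provided by the undrained shear strength acting along the arc:
M_R = c_u·L_a·R = 68·22.20·14.6 = 22040.2 kN·m/m
M_D = W·d = 2103·3.89 = 8180.7 kN·m/m
FS = M_R / M_D = 22040.2 / 8180.7 = 2.694

FS = 2.69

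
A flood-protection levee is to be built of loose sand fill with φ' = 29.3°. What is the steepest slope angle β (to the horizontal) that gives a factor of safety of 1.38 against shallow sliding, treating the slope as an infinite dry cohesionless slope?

For an infinite dry cohesionless slope FS = tanφ'/tanβ, so tanβ = tanφ' / FS.
tanβ = tan29.3° / 1.38 = 0.5612 / 1.38 = 0.4066
β = arctan(0.4066) = 22.13°

β = 22.1°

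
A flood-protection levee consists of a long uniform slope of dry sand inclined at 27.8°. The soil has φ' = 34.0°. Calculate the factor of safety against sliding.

FS = 1.28

For a dry cohesionless infinite slope the factor of safety is FS = tanφ' / tanβ.
FS = tan34.0° / tan27.8° = 0.6745 / 0.5272 = 1.279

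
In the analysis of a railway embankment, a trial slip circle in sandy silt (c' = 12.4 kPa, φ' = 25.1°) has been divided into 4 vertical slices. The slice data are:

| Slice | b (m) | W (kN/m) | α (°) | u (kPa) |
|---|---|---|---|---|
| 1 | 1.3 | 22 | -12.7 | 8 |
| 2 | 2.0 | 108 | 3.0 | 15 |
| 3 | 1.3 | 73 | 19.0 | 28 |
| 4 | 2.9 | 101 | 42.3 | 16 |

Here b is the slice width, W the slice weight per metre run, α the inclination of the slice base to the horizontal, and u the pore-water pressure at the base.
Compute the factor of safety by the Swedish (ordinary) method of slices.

Ordinary method of slices: FS = Σ[c'·Δl_i + (W_i cosα_i − u_i·Δl_i)·tanφ'] / Σ W_i sinα_i, with Δl_i = b_i / cosα_i.
Slice 1: Δl = 1.3/cos(-12.7°) = 1.333 m; N'_1 = 22·cos(-12.7°) − 8·1.333 = 10.8; c'Δl = 16.52; W sinα = -4.8
Slice 2: Δl = 2.0/cos3.0° = 2.003 m; N'_2 = 108·cos3.0° − 15·2.003 = 77.8; c'Δl = 24.83; W sinα = 5.7
Slice 3: Δl = 1.3/cos19.0° = 1.375 m; N'_3 = 73·cos19.0° − 28·1.375 = 30.5; c'Δl = 17.05; W sinα = 23.8
Slice 4: Δl = 2.9/cos42.3° = 3.921 m; N'_4 = 101·cos42.3° − 16·3.921 = 12.0; c'Δl = 48.62; W sinα = 68.0
Σc'Δl = 107.0 kN/m; ΣN' = 131.1 kN/m; ΣW sinα = 92.6 kN/m
Resisting = 107.0 + 131.1·tan25.1° = 107.0 + 61.4 = 168.4 kN/m
FS = 168.4 / 92.6 = 1.820

FS = 1.82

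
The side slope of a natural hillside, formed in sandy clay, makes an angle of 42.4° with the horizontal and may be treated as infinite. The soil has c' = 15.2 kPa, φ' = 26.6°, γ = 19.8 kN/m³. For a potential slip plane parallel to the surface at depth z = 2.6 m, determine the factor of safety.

FS = 1.14

For an infinite slope with a slip plane parallel to the surface (no pore pressure): FS = [c' + γz cos²β tanφ'] / [γz sinβ cosβ].
γz = 19.8·2.6 = 51.48 kN/m²
Numerator = 15.2 + 51.48·cos²42.4°·tan26.6° = 15.2 + 51.48·0.5453·0.5008 = 29.258 kPa
Denominator = 51.48·sin42.4°·cos42.4° = 51.48·0.6743·0.7385 = 25.634 kPa
FS = 29.258 / 25.634 = 1.141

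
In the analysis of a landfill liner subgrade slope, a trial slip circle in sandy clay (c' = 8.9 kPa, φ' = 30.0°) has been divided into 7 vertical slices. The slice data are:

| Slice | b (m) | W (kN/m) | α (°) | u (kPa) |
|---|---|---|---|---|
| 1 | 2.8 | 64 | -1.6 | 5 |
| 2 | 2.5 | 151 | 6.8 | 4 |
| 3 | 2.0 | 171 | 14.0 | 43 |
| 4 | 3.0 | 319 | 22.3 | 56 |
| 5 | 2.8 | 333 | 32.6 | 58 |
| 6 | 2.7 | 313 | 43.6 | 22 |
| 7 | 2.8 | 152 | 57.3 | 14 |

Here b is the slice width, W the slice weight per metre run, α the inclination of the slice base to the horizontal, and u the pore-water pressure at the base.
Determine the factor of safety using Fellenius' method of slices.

Ordinary method of slices: FS = Σ[c'·Δl_i + (W_i cosα_i − u_i·Δl_i)·tanφ'] / Σ W_i sinα_i, with Δl_i = b_i / cosα_i.
Slice 1: Δl = 2.8/cos(-1.6°) = 2.801 m; N'_1 = 64·cos(-1.6°) − 5·2.801 = 50.0; c'Δl = 24.93; W sinα = -1.8
Slice 2: Δl = 2.5/cos6.8° = 2.518 m; N'_2 = 151·cos6.8° − 4·2.518 = 139.9; c'Δl = 22.41; W sinα = 17.9
Slice 3: Δl = 2.0/cos14.0° = 2.061 m; N'_3 = 171·cos14.0° − 43·2.061 = 77.3; c'Δl = 18.34; W sinα = 41.4
Slice 4: Δl = 3.0/cos22.3° = 3.243 m; N'_4 = 319·cos22.3° − 56·3.243 = 113.6; c'Δl = 28.86; W sinα = 121.0
Slice 5: Δl = 2.8/cos32.6° = 3.324 m; N'_5 = 333·cos32.6° − 58·3.324 = 87.8; c'Δl = 29.58; W sinα = 179.4
Slice 6: Δl = 2.7/cos43.6° = 3.728 m; N'_6 = 313·cos43.6° − 22·3.728 = 144.6; c'Δl = 33.18; W sinα = 215.9
Slice 7: Δl = 2.8/cos57.3° = 5.183 m; N'_7 = 152·cos57.3° − 14·5.183 = 9.6; c'Δl = 46.13; W sinα = 127.9
Σc'Δl = 203.4 kN/m; ΣN' = 622.6 kN/m; ΣW sinα = 701.7 kN/m
Resisting = 203.4 + 622.6·tan30.0° = 203.4 + 359.5 = 562.9 kN/m
FS = 562.9 / 701.7 = 0.802

FS = 0.80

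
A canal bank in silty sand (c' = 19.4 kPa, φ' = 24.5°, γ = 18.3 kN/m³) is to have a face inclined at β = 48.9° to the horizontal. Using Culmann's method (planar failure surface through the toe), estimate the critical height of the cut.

H_c = 32.56 m

Culmann's analysis gives the critical failure plane at α_cr = (β + φ')/2 = (48.9 + 24.5)/2 = 36.7°, and the critical height
H_c = (4c'/γ) · sinβ cosφ' / [1 − cos(β − φ')]
    = (4·19.4/18.3) · sin48.9°·cos24.5° / [1 − cos(24.4°)]
    = 4.240 · 0.7536·0.9100 / [1 − 0.9107]
    = 4.240 · 0.6857 / 0.0893
    = 32.56 m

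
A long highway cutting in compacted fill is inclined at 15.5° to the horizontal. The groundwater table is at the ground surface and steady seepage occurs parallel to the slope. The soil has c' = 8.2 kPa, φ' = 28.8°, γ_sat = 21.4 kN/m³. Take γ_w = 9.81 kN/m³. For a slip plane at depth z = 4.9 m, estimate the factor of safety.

With seepage parallel to the slope and the water table at the surface, the effective normal stress on the slip plane uses the buoyant unit weight γ' = γ_sat − γ_w while the driving shear stress uses γ_sat:
FS = [c' + γ' z cos²β tanφ'] / [γ_sat z sinβ cosβ]
γ' = 21.4 − 9.81 = 11.59 kN/m³
Numerator = 8.2 + 11.59·4.9·cos²15.5°·tan28.8° = 8.2 + 11.59·4.9·0.9286·0.5498 = 37.191 kPa
Denominator = 21.4·4.9·sin15.5°·cos15.5° = 21.4·4.9·0.2672·0.9636 = 27.003 kPa
FS = 37.191 / 27.003 = 1.377

FS = 1.38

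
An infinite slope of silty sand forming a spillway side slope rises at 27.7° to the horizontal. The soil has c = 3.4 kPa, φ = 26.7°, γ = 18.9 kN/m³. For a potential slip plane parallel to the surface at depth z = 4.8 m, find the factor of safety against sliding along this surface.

For an infinite slope with a slip plane parallel to the surface (no pore pressure): FS = [c + γz cos²β tanφ] / [γz sinβ cosβ].
γz = 18.9·4.8 = 90.72 kN/m²
Numerator = 3.4 + 90.72·cos²27.7°·tan26.7° = 3.4 + 90.72·0.7839·0.5029 = 39.168 kPa
Denominator = 90.72·sin27.7°·cos27.7° = 90.72·0.4648·0.8854 = 37.337 kPa
FS = 39.168 / 37.337 = 1.049

FS = 1.05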